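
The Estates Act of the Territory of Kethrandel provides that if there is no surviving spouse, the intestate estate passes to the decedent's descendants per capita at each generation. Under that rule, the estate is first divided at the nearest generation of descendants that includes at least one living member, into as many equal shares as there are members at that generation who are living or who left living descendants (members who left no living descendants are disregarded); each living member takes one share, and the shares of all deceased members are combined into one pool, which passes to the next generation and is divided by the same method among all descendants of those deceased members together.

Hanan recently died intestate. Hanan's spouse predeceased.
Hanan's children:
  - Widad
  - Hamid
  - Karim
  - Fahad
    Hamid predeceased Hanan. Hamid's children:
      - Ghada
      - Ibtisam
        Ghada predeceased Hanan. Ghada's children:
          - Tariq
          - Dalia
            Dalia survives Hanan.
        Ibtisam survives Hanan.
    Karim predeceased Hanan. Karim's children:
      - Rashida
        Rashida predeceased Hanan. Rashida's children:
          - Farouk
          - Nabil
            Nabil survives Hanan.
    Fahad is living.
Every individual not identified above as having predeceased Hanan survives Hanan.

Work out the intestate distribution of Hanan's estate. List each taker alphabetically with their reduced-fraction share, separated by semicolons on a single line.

There is no surviving spouse, so the entire estate passes to Hanan's descendants per capita at each generation.
At generation 1 (Widad, Hamid, Karim, Fahad) there are 4 shares of (1)/4 = 1/4 each.
Living: Widad and Fahad — each takes 1/4.
Deceased: Hamid and Karim. Their combined 1/2 is pooled and carried to generation 2.
At generation 2 (Ghada, Ibtisam, Rashida) there are 3 shares of (1/2)/3 = 1/6 each.
Living: Ibtisam — each takes 1/6.
Deceased: Ghada and Rashida. Their combined 1/3 is pooled and carried to generation 3.
At generation 3 (Tariq, Dalia, Farouk, Nabil) there are 4 shares of (1/3)/4 = 1/12 each.
Living: Tariq, Dalia, Farouk, and Nabil — each takes 1/12.

Dalia 1/12; Fahad 1/4; Farouk 1/12; Ibtisam 1/6; Nabil 1/12; Tariq 1/12; Widad 1/4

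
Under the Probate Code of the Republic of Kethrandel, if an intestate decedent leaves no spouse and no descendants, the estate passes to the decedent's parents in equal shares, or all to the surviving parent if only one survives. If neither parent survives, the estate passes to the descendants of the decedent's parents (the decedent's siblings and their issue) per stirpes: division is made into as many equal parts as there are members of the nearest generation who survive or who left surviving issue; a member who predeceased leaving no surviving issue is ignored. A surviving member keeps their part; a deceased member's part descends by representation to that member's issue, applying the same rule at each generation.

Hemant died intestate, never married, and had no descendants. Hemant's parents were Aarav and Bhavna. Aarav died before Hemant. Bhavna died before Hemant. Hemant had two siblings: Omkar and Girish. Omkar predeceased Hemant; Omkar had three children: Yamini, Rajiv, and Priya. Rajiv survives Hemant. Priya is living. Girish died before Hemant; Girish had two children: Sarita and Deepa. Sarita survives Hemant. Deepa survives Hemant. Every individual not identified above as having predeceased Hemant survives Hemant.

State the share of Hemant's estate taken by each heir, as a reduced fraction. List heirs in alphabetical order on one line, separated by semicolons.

Neither parent survives and there are no descendants, so the estate passes to Hemant's siblings and their issue per stirpes.
The estate is divided into 2 equal shares of 1/2 among Omkar, Girish.
Omkar predeceased; the 1/2 allotted to Omkar's branch passes to Omkar's issue by representation.
The 1/2 is divided into 3 equal shares of 1/6 among Yamini, Rajiv, Priya.
Yamini is living and takes 1/6.
Rajiv is living and takes 1/6.
Priya is living and takes 1/6.
Girish predeceased; the 1/2 allotted to Girish's branch passes to Girish's issue by representation.
The 1/2 is divided into 2 equal shares of 1/4 among Sarita, Deepa.
Sarita is living and takes 1/4.
Deepa is living and takes 1/4.

Deepa 1/4; Priya 1/6; Rajiv 1/6; Sarita 1/4; Yamini 1/6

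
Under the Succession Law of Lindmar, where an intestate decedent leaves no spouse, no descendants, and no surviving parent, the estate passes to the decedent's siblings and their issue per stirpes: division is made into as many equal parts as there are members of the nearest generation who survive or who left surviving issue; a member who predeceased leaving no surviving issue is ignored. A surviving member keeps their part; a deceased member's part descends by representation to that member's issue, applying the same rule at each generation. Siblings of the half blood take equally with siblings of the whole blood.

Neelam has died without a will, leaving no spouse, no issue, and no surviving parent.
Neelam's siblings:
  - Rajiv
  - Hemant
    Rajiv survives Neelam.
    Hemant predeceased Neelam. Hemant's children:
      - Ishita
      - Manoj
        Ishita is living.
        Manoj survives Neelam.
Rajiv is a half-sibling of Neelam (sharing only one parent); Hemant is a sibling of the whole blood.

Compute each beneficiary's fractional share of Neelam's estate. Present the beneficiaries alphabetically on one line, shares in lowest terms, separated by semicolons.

Ishita 1/4; Manoj 1/4; Rajiv 1/2

No spouse, descendants, or parent survives, so the estate passes to Neelam's siblings per stirpes.
Half-blood and whole-blood siblings take equally under the stated rule.
The estate is divided into 2 equal shares of 1/2 among Rajiv, Hemant.
Rajiv is living and takes 1/2.
Hemant predeceased; the 1/2 allotted to Hemant's branch passes to Hemant's issue by representation.
The 1/2 is divided into 2 equal shares of 1/4 among Ishita, Manoj.
Ishita is living and takes 1/4.
Manoj is living and takes 1/4.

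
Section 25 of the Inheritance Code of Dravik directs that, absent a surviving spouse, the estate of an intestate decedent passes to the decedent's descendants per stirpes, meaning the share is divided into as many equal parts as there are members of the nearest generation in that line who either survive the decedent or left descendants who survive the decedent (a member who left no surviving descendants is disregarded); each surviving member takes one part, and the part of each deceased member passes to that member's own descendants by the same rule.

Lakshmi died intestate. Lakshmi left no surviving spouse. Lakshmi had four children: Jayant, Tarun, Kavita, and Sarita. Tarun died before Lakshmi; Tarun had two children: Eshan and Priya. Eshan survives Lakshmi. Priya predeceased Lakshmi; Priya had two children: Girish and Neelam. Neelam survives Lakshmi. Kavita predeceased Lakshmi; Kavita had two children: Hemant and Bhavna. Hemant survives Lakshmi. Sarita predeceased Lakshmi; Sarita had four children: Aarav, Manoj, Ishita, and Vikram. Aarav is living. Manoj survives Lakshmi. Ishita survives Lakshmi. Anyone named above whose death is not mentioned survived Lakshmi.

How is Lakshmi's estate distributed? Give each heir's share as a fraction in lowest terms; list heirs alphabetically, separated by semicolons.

There is no surviving spouse, so the entire estate passes to Lakshmi's descendants per stirpes.
The estate is divided into 4 equal shares of 1/4 among Jayant, Tarun, Kavita, Sarita.
Jayant is living and takes 1/4.
Tarun predeceased; the 1/4 allotted to Tarun's branch passes to Tarun's issue by representation.
The 1/4 is divided into 2 equal shares of 1/8 among Eshan, Priya.
Eshan is living and takes 1/8.
Priya predeceased; the 1/8 allotted to Priya's branch passes to Priya's issue by representation.
The 1/8 is divided into 2 equal shares of 1/16 among Girish, Neelam.
Girish is living and takes 1/16.
Neelam is living and takes 1/16.
Kavita predeceased; the 1/4 allotted to Kavita's branch passes to Kavita's issue by representation.
The 1/4 is divided into 2 equal shares of 1/8 among Hemant, Bhavna.
Hemant is living and takes 1/8.
Bhavna is living and takes 1/8.
Sarita predeceased; the 1/4 allotted to Sarita's branch passes to Sarita's issue by representation.
The 1/4 is divided into 4 equal shares of 1/16 among Aarav, Manoj, Ishita, Vikram.
Aarav is living and takes 1/16.
Manoj is living and takes 1/16.
Ishita is living and takes 1/16.
Vikram is living and takes 1/16.

Aarav 1/16; Bhavna 1/8; Eshan 1/8; Girish 1/16; Hemant 1/8; Ishita 1/16; Jayant 1/4; Manoj 1/16; Neelam 1/16; Vikram 1/16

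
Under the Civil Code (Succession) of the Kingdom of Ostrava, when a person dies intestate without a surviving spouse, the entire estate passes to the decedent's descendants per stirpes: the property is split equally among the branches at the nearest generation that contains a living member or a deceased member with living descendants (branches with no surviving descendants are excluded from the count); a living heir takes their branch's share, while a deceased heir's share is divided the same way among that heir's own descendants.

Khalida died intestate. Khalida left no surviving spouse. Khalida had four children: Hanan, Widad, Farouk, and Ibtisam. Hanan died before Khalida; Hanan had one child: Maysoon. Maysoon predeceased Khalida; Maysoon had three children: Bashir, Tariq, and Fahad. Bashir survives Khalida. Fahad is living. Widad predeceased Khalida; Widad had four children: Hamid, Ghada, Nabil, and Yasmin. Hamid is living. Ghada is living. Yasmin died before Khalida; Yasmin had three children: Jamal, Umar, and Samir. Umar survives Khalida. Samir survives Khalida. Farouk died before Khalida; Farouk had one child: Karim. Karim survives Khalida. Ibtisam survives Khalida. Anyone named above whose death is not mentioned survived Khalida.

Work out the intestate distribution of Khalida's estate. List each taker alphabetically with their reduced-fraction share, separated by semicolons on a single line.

There is no surviving spouse, so the entire estate passes to Khalida's descendants per stirpes.
The estate is divided into 4 equal shares of 1/4 among Hanan, Widad, Farouk, Ibtisam.
Hanan predeceased; the 1/4 allotted to Hanan's branch passes to Hanan's issue by representation.
Maysoon's line is the sole branch at this level, so the full 1/4 passes to Maysoon's issue by representation.
The 1/4 is divided into 3 equal shares of 1/12 among Bashir, Tariq, Fahad.
Bashir is living and takes 1/12.
Tariq is living and takes 1/12.
Fahad is living and takes 1/12.
Widad predeceased; the 1/4 allotted to Widad's branch passes to Widad's issue by representation.
The 1/4 is divided into 4 equal shares of 1/16 among Hamid, Ghada, Nabil, Yasmin.
Hamid is living and takes 1/16.
Ghada is living and takes 1/16.
Nabil is living and takes 1/16.
Yasmin predeceased; the 1/16 allotted to Yasmin's branch passes to Yasmin's issue by representation.
The 1/16 is divided into 3 equal shares of 1/48 among Jamal, Umar, Samir.
Jamal is living and takes 1/48.
Umar is living and takes 1/48.
Samir is living and takes 1/48.
Farouk predeceased; the 1/4 allotted to Farouk's branch passes to Farouk's issue by representation.
Karim is the sole taker at this level and receives the full 1/4.
Ibtisam is living and takes 1/4.

Bashir 1/12; Fahad 1/12; Ghada 1/16; Hamid 1/16; Ibtisam 1/4; Jamal 1/48; Karim 1/4; Nabil 1/16; Samir 1/48; Tariq 1/12; Umar 1/48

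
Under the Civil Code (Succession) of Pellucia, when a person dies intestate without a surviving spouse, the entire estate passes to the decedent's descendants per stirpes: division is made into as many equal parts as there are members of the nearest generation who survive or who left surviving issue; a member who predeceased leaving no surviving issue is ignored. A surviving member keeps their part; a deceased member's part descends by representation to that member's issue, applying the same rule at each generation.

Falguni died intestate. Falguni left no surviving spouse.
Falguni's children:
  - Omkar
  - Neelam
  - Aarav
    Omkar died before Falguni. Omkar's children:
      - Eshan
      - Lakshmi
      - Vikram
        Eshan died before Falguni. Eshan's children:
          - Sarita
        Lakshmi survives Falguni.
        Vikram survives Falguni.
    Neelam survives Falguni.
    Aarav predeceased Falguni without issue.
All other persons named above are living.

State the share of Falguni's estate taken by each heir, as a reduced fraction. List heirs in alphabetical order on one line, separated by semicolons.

Lakshmi 1/6; Neelam 1/2; Sarita 1/6; Vikram 1/6

There is no surviving spouse, so the entire estate passes to Falguni's descendants per stirpes.
Aarav left no surviving issue, so that branch lapses and is disregarded.
The estate is divided into 2 equal shares of 1/2 among Omkar, Neelam.
Omkar predeceased; the 1/2 allotted to Omkar's branch passes to Omkar's issue by representation.
The 1/2 is divided into 3 equal shares of 1/6 among Eshan, Lakshmi, Vikram.
Eshan predeceased; the 1/6 allotted to Eshan's branch passes to Eshan's issue by representation.
Sarita is the sole taker at this level and receives the full 1/6.
Lakshmi is living and takes 1/6.
Vikram is living and takes 1/6.
Neelam is living and takes 1/2.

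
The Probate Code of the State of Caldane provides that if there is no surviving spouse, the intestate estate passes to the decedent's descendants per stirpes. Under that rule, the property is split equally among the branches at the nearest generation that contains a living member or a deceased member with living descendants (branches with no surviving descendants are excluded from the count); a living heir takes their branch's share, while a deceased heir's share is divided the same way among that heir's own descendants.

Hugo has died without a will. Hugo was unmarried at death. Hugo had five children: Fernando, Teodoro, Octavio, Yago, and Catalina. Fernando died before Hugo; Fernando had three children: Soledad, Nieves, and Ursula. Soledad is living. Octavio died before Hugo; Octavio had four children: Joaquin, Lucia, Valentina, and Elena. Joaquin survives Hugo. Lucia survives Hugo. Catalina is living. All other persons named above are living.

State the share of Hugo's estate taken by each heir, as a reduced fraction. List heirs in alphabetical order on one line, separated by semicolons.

Catalina 1/5; Elena 1/20; Joaquin 1/20; Lucia 1/20; Nieves 1/15; Soledad 1/15; Teodoro 1/5; Ursula 1/15; Valentina 1/20; Yago 1/5

There is no surviving spouse, so the entire estate passes to Hugo's descendants per stirpes.
The estate is divided into 5 equal shares of 1/5 among Fernando, Teodoro, Octavio, Yago, Catalina.
Fernando predeceased; the 1/5 allotted to Fernando's branch passes to Fernando's issue by representation.
The 1/5 is divided into 3 equal shares of 1/15 among Soledad, Nieves, Ursula.
Soledad is living and takes 1/15.
Nieves is living and takes 1/15.
Ursula is living and takes 1/15.
Teodoro is living and takes 1/5.
Octavio predeceased; the 1/5 allotted to Octavio's branch passes to Octavio's issue by representation.
The 1/5 is divided into 4 equal shares of 1/20 among Joaquin, Lucia, Valentina, Elena.
Joaquin is living and takes 1/20.
Lucia is living and takes 1/20.
Valentina is living and takes 1/20.
Elena is living and takes 1/20.
Yago is living and takes 1/5.
Catalina is living and takes 1/5.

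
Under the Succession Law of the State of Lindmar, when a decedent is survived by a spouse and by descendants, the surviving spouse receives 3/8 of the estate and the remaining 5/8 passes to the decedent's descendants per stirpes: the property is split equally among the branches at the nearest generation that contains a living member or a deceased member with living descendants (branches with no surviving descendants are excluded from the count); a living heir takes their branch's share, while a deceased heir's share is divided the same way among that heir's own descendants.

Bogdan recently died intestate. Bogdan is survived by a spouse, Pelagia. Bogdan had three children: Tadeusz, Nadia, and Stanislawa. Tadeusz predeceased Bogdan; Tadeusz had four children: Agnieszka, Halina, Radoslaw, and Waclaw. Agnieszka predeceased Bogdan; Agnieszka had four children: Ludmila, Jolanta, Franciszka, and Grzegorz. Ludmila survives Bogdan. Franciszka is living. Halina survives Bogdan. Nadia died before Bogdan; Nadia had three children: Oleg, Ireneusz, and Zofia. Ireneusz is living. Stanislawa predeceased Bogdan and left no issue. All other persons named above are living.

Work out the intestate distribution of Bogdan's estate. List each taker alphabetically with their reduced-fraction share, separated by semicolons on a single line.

Pelagia, as surviving spouse, takes 3/8.
The remaining 5/8 passes to Bogdan's descendants per stirpes.
Stanislawa left no surviving issue, so that branch lapses and is disregarded.
The 5/8 is divided into 2 equal shares of 5/16 among Tadeusz, Nadia.
Tadeusz predeceased; the 5/16 allotted to Tadeusz's branch passes to Tadeusz's issue by representation.
The 5/16 is divided into 4 equal shares of 5/64 among Agnieszka, Halina, Radoslaw, Waclaw.
Agnieszka predeceased; the 5/64 allotted to Agnieszka's branch passes to Agnieszka's issue by representation.
The 5/64 is divided into 4 equal shares of 5/256 among Ludmila, Jolanta, Franciszka, Grzegorz.
Ludmila is living and takes 5/256.
Jolanta is living and takes 5/256.
Franciszka is living and takes 5/256.
Grzegorz is living and takes 5/256.
Halina is living and takes 5/64.
Radoslaw is living and takes 5/64.
Waclaw is living and takes 5/64.
Nadia predeceased; the 5/16 allotted to Nadia's branch passes to Nadia's issue by representation.
The 5/16 is divided into 3 equal shares of 5/48 among Oleg, Ireneusz, Zofia.
Oleg is living and takes 5/48.
Ireneusz is living and takes 5/48.
Zofia is living and takes 5/48.

Franciszka 5/256; Grzegorz 5/256; Halina 5/64; Ireneusz 5/48; Jolanta 5/256; Ludmila 5/256; Oleg 5/48; Pelagia 3/8; Radoslaw 5/64; Waclaw 5/64; Zofia 5/48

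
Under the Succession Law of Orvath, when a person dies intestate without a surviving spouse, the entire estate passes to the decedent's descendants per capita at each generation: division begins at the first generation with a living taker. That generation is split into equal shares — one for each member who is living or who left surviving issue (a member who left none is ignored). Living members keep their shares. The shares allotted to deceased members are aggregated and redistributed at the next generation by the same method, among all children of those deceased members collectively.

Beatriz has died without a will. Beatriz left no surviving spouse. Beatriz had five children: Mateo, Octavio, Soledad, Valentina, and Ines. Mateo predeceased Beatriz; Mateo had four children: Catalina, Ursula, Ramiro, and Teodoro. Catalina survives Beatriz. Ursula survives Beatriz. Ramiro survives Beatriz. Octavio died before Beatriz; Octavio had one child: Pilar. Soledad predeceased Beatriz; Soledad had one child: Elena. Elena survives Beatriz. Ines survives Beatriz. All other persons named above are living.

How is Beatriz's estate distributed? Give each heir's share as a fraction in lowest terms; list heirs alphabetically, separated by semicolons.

There is no surviving spouse, so the entire estate passes to Beatriz's descendants per capita at each generation.
At generation 1 (Mateo, Octavio, Soledad, Valentina, Ines) there are 5 shares of (1)/5 = 1/5 each.
Living: Valentina and Ines — each takes 1/5.
Deceased: Mateo, Octavio, and Soledad. Their combined 3/5 is pooled and carried to generation 2.
At generation 2 (Catalina, Ursula, Ramiro, Teodoro, Pilar, Elena) there are 6 shares of (3/5)/6 = 1/10 each.
Living: Catalina, Ursula, Ramiro, Teodoro, Pilar, and Elena — each takes 1/10.

Catalina 1/10; Elena 1/10; Ines 1/5; Pilar 1/10; Ramiro 1/10; Teodoro 1/10; Ursula 1/10; Valentina 1/5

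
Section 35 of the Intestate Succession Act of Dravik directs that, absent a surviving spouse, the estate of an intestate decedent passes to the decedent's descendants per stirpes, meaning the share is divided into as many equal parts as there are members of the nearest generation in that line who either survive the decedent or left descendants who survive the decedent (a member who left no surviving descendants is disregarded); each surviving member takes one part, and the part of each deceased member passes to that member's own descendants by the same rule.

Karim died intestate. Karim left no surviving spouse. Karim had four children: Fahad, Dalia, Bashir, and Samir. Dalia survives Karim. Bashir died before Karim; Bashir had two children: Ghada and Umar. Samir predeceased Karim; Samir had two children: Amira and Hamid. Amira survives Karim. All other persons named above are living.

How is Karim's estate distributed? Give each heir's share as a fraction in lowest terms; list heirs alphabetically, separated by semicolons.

Amira 1/8; Dalia 1/4; Fahad 1/4; Ghada 1/8; Hamid 1/8; Umar 1/8

There is no surviving spouse, so the entire estate passes to Karim's descendants per stirpes.
The estate is divided into 4 equal shares of 1/4 among Fahad, Dalia, Bashir, Samir.
Fahad is living and takes 1/4.
Dalia is living and takes 1/4.
Bashir predeceased; the 1/4 allotted to Bashir's branch passes to Bashir's issue by representation.
The 1/4 is divided into 2 equal shares of 1/8 among Ghada, Umar.
Ghada is living and takes 1/8.
Umar is living and takes 1/8.
Samir predeceased; the 1/4 allotted to Samir's branch passes to Samir's issue by representation.
The 1/4 is divided into 2 equal shares of 1/8 among Amira, Hamid.
Amira is living and takes 1/8.
Hamid is living and takes 1/8.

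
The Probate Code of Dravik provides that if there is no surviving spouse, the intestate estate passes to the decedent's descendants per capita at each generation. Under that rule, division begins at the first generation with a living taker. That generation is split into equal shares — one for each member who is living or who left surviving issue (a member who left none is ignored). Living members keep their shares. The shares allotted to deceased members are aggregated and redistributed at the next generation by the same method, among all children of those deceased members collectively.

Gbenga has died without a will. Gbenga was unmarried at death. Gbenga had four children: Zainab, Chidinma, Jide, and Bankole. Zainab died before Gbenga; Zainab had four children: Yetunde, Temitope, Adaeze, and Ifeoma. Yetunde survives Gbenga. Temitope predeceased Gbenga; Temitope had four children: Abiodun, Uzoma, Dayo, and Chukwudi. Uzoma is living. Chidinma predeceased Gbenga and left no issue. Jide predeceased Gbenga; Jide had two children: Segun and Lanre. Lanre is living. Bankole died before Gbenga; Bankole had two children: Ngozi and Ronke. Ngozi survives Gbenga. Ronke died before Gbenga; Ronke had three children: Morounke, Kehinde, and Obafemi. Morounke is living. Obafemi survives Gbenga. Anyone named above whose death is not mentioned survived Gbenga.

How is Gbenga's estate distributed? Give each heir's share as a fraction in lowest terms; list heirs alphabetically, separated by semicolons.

Abiodun 1/28; Adaeze 1/8; Chukwudi 1/28; Dayo 1/28; Ifeoma 1/8; Kehinde 1/28; Lanre 1/8; Morounke 1/28; Ngozi 1/8; Obafemi 1/28; Segun 1/8; Uzoma 1/28; Yetunde 1/8

There is no surviving spouse, so the entire estate passes to Gbenga's descendants per capita at each generation.
No one at generation 1 (Zainab, Jide, Bankole) is living; moving to the next generation.
At generation 2 (Yetunde, Temitope, Adaeze, Ifeoma, Segun, Lanre, Ngozi, Ronke) there are 8 shares of (1)/8 = 1/8 each.
Living: Yetunde, Adaeze, Ifeoma, Segun, Lanre, and Ngozi — each takes 1/8.
Deceased: Temitope and Ronke. Their combined 1/4 is pooled and carried to generation 3.
At generation 3 (Abiodun, Uzoma, Dayo, Chukwudi, Morounke, Kehinde, Obafemi) there are 7 shares of (1/4)/7 = 1/28 each.
Living: Abiodun, Uzoma, Dayo, Chukwudi, Morounke, Kehinde, and Obafemi — each takes 1/28.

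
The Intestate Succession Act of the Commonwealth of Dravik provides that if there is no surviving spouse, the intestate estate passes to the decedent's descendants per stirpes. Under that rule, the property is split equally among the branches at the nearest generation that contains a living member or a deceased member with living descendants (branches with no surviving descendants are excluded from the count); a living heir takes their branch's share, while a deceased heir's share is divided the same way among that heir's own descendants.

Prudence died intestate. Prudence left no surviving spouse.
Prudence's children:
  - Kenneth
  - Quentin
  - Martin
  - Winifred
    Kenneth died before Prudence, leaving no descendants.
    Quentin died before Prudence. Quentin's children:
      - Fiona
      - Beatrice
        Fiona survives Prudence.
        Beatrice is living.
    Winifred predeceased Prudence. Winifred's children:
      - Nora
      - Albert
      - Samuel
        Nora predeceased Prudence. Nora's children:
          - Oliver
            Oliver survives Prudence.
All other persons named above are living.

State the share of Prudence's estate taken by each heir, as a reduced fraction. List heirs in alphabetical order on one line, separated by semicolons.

Albert 1/9; Beatrice 1/6; Fiona 1/6; Martin 1/3; Oliver 1/9; Samuel 1/9

There is no surviving spouse, so the entire estate passes to Prudence's descendants per stirpes.
Kenneth left no surviving issue, so that branch lapses and is disregarded.
The estate is divided into 3 equal shares of 1/3 among Quentin, Martin, Winifred.
Quentin predeceased; the 1/3 allotted to Quentin's branch passes to Quentin's issue by representation.
The 1/3 is divided into 2 equal shares of 1/6 among Fiona, Beatrice.
Fiona is living and takes 1/6.
Beatrice is living and takes 1/6.
Martin is living and takes 1/3.
Winifred predeceased; the 1/3 allotted to Winifred's branch passes to Winifred's issue by representation.
The 1/3 is divided into 3 equal shares of 1/9 among Nora, Albert, Samuel.
Nora predeceased; the 1/9 allotted to Nora's branch passes to Nora's issue by representation.
Oliver is the sole taker at this level and receives the full 1/9.
Albert is living and takes 1/9.
Samuel is living and takes 1/9.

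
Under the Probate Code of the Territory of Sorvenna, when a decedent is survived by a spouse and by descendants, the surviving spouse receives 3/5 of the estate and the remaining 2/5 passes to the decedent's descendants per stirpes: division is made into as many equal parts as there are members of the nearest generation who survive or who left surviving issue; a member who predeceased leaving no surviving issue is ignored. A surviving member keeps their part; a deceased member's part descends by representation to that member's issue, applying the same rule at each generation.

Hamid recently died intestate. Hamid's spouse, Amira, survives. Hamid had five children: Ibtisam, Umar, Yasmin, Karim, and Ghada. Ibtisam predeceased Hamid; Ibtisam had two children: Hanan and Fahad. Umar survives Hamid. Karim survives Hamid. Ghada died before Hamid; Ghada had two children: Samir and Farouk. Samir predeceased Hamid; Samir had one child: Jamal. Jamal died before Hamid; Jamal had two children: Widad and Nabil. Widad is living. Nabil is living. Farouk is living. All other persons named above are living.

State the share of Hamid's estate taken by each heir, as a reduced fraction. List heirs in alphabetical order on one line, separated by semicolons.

Amira 3/5; Fahad 1/25; Farouk 1/25; Hanan 1/25; Karim 2/25; Nabil 1/50; Umar 2/25; Widad 1/50; Yasmin 2/25

Amira, as surviving spouse, takes 3/5.
The remaining 2/5 passes to Hamid's descendants per stirpes.
The 2/5 is divided into 5 equal shares of 2/25 among Ibtisam, Umar, Yasmin, Karim, Ghada.
Ibtisam predeceased; the 2/25 allotted to Ibtisam's branch passes to Ibtisam's issue by representation.
The 2/25 is divided into 2 equal shares of 1/25 among Hanan, Fahad.
Hanan is living and takes 1/25.
Fahad is living and takes 1/25.
Umar is living and takes 2/25.
Yasmin is living and takes 2/25.
Karim is living and takes 2/25.
Ghada predeceased; the 2/25 allotted to Ghada's branch passes to Ghada's issue by representation.
The 2/25 is divided into 2 equal shares of 1/25 among Samir, Farouk.
Samir predeceased; the 1/25 allotted to Samir's branch passes to Samir's issue by representation.
Jamal's line is the sole branch at this level, so the full 1/25 passes to Jamal's issue by representation.
The 1/25 is divided into 2 equal shares of 1/50 among Widad, Nabil.
Widad is living and takes 1/50.
Nabil is living and takes 1/50.
Farouk is living and takes 1/25.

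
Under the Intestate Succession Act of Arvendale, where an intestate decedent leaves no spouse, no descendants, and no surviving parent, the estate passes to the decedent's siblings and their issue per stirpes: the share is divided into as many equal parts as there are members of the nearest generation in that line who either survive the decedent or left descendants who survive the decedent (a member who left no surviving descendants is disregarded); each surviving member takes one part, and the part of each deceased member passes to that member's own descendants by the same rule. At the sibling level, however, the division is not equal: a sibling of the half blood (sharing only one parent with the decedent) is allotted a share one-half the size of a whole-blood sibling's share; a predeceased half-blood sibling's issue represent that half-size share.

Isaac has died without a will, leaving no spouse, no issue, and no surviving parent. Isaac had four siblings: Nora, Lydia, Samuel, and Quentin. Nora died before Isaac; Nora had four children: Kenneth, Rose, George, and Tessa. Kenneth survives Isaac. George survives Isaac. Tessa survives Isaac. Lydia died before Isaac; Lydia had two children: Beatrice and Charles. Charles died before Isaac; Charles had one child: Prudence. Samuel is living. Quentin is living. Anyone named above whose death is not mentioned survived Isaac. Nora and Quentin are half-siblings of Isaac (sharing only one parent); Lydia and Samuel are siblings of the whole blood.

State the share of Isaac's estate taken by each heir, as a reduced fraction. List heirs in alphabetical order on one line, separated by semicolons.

No spouse, descendants, or parent survives, so the estate passes to Isaac's siblings per stirpes.
Half-blood siblings count for one-half the weight of whole-blood siblings at the initial division.
Dividing 1 in proportion to weights (total weight 3): Nora (weight 1/2) → 1/6; Lydia (weight 1) → 1/3; Samuel (weight 1) → 1/3; Quentin (weight 1/2) → 1/6.
Nora predeceased; the 1/6 allotted to Nora's branch passes to Nora's issue by representation.
The 1/6 is divided into 4 equal shares of 1/24 among Kenneth, Rose, George, Tessa.
Kenneth is living and takes 1/24.
Rose is living and takes 1/24.
George is living and takes 1/24.
Tessa is living and takes 1/24.
Lydia predeceased; the 1/3 allotted to Lydia's branch passes to Lydia's issue by representation.
The 1/3 is divided into 2 equal shares of 1/6 among Beatrice, Charles.
Beatrice is living and takes 1/6.
Charles predeceased; the 1/6 allotted to Charles's branch passes to Charles's issue by representation.
Prudence is the sole taker at this level and receives the full 1/6.
Samuel is living and takes 1/3.
Quentin is living and takes 1/6.

Beatrice 1/6; George 1/24; Kenneth 1/24; Prudence 1/6; Quentin 1/6; Rose 1/24; Samuel 1/3; Tessa 1/24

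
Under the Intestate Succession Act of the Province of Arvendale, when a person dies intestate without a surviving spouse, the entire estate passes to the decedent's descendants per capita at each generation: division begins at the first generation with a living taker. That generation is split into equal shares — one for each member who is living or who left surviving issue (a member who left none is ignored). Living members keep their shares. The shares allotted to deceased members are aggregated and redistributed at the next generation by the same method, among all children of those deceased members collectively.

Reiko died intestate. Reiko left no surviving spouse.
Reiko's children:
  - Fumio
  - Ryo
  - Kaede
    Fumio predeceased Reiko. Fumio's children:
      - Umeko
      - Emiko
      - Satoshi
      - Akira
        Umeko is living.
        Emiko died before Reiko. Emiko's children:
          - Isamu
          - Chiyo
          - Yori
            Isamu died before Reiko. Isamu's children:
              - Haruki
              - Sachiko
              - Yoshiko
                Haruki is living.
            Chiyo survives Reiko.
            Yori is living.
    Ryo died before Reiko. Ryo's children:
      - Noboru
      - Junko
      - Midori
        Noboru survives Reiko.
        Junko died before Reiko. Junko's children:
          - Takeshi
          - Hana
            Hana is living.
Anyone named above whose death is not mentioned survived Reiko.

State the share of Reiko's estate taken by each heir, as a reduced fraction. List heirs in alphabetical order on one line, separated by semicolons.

There is no surviving spouse, so the entire estate passes to Reiko's descendants per capita at each generation.
At generation 1 (Fumio, Ryo, Kaede) there are 3 shares of (1)/3 = 1/3 each.
Living: Kaede — each takes 1/3.
Deceased: Fumio and Ryo. Their combined 2/3 is pooled and carried to generation 2.
At generation 2 (Umeko, Emiko, Satoshi, Akira, Noboru, Junko, Midori) there are 7 shares of (2/3)/7 = 2/21 each.
Living: Umeko, Satoshi, Akira, Noboru, and Midori — each takes 2/21.
Deceased: Emiko and Junko. Their combined 4/21 is pooled and carried to generation 3.
At generation 3 (Isamu, Chiyo, Yori, Takeshi, Hana) there are 5 shares of (4/21)/5 = 4/105 each.
Living: Chiyo, Yori, Takeshi, and Hana — each takes 4/105.
Deceased: Isamu. That 4/105 share is carried to generation 4.
At generation 4 (Haruki, Sachiko, Yoshiko) there are 3 shares of (4/105)/3 = 4/315 each.
Living: Haruki, Sachiko, and Yoshiko — each takes 4/315.

Akira 2/21; Chiyo 4/105; Hana 4/105; Haruki 4/315; Kaede 1/3; Midori 2/21; Noboru 2/21; Sachiko 4/315; Satoshi 2/21; Takeshi 4/105; Umeko 2/21; Yori 4/105; Yoshiko 4/315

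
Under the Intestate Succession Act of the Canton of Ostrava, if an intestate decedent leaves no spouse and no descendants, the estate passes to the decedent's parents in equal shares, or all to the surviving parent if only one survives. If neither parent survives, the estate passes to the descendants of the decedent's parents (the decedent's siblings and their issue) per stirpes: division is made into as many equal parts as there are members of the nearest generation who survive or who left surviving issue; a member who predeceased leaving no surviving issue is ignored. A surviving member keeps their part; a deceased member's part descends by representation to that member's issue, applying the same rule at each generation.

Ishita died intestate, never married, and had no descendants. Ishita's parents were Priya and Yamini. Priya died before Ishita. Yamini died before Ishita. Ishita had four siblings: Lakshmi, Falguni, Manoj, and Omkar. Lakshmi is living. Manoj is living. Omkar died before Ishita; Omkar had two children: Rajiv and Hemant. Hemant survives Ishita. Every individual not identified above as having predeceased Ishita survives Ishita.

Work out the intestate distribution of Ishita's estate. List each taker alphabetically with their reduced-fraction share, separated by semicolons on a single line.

Neither parent survives and there are no descendants, so the estate passes to Ishita's siblings and their issue per stirpes.
The estate is divided into 4 equal shares of 1/4 among Lakshmi, Falguni, Manoj, Omkar.
Lakshmi is living and takes 1/4.
Falguni is living and takes 1/4.
Manoj is living and takes 1/4.
Omkar predeceased; the 1/4 allotted to Omkar's branch passes to Omkar's issue by representation.
The 1/4 is divided into 2 equal shares of 1/8 among Rajiv, Hemant.
Rajiv is living and takes 1/8.
Hemant is living and takes 1/8.

Falguni 1/4; Hemant 1/8; Lakshmi 1/4; Manoj 1/4; Rajiv 1/8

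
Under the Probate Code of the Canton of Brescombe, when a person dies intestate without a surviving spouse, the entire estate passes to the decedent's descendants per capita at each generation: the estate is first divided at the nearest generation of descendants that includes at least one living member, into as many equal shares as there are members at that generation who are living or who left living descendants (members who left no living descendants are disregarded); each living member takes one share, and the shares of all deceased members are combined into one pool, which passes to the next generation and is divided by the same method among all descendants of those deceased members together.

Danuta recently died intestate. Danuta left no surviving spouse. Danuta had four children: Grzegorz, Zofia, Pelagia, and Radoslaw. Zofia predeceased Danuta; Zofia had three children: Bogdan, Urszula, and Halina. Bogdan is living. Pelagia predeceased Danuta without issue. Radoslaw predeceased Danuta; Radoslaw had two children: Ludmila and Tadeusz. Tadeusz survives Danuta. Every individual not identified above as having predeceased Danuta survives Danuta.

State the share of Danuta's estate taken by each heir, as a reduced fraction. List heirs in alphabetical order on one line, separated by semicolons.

There is no surviving spouse, so the entire estate passes to Danuta's descendants per capita at each generation.
At generation 1 (Grzegorz, Zofia, Radoslaw) there are 3 shares of (1)/3 = 1/3 each.
Living: Grzegorz — each takes 1/3.
Deceased: Zofia and Radoslaw. Their combined 2/3 is pooled and carried to generation 2.
At generation 2 (Bogdan, Urszula, Halina, Ludmila, Tadeusz) there are 5 shares of (2/3)/5 = 2/15 each.
Living: Bogdan, Urszula, Halina, Ludmila, and Tadeusz — each takes 2/15.

Bogdan 2/15; Grzegorz 1/3; Halina 2/15; Ludmila 2/15; Tadeusz 2/15; Urszula 2/15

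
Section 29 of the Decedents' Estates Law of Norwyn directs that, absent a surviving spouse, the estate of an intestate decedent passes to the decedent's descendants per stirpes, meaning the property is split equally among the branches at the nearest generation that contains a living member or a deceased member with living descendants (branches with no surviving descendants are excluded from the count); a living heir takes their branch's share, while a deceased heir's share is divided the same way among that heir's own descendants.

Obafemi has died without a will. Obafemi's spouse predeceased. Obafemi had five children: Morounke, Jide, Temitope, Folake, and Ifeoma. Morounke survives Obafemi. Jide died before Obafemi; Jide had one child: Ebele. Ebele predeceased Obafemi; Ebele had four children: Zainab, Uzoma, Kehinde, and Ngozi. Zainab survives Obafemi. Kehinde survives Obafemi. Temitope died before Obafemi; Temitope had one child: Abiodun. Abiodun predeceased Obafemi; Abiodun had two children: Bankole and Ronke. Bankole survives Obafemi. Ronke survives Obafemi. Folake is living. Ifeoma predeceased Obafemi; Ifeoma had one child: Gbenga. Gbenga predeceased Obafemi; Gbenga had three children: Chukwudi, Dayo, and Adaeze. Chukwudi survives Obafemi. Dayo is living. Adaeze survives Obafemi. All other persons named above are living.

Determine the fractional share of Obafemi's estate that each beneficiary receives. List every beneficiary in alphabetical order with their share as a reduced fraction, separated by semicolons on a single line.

Adaeze 1/15; Bankole 1/10; Chukwudi 1/15; Dayo 1/15; Folake 1/5; Kehinde 1/20; Morounke 1/5; Ngozi 1/20; Ronke 1/10; Uzoma 1/20; Zainab 1/20

There is no surviving spouse, so the entire estate passes to Obafemi's descendants per stirpes.
The estate is divided into 5 equal shares of 1/5 among Morounke, Jide, Temitope, Folake, Ifeoma.
Morounke is living and takes 1/5.
Jide predeceased; the 1/5 allotted to Jide's branch passes to Jide's issue by representation.
Ebele's line is the sole branch at this level, so the full 1/5 passes to Ebele's issue by representation.
The 1/5 is divided into 4 equal shares of 1/20 among Zainab, Uzoma, Kehinde, Ngozi.
Zainab is living and takes 1/20.
Uzoma is living and takes 1/20.
Kehinde is living and takes 1/20.
Ngozi is living and takes 1/20.
Temitope predeceased; the 1/5 allotted to Temitope's branch passes to Temitope's issue by representation.
Abiodun's line is the sole branch at this level, so the full 1/5 passes to Abiodun's issue by representation.
The 1/5 is divided into 2 equal shares of 1/10 among Bankole, Ronke.
Bankole is living and takes 1/10.
Ronke is living and takes 1/10.
Folake is living and takes 1/5.
Ifeoma predeceased; the 1/5 allotted to Ifeoma's branch passes to Ifeoma's issue by representation.
Gbenga's line is the sole branch at this level, so the full 1/5 passes to Gbenga's issue by representation.
The 1/5 is divided into 3 equal shares of 1/15 among Chukwudi, Dayo, Adaeze.
Chukwudi is living and takes 1/15.
Dayo is living and takes 1/15.
Adaeze is living and takes 1/15.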